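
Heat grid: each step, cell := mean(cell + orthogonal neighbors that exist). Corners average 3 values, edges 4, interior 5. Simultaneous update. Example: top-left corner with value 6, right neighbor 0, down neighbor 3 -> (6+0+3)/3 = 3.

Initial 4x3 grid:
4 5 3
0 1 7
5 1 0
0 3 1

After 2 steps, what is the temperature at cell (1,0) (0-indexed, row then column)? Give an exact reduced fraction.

Answer: 49/20

Derivation:
Step 1: cell (1,0) = 5/2
Step 2: cell (1,0) = 49/20
Full grid after step 2:
  35/12 281/80 11/3
  49/20 133/50 16/5
  13/6 49/25 25/12
  65/36 29/16 29/18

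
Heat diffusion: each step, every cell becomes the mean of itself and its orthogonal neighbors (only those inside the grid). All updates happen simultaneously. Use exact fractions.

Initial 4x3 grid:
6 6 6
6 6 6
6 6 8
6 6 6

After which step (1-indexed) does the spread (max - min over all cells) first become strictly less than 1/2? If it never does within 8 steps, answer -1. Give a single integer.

Step 1: max=20/3, min=6, spread=2/3
Step 2: max=391/60, min=6, spread=31/60
Step 3: max=3451/540, min=6, spread=211/540
  -> spread < 1/2 first at step 3
Step 4: max=340897/54000, min=5447/900, spread=14077/54000
Step 5: max=3056407/486000, min=327683/54000, spread=5363/24300
Step 6: max=91220809/14580000, min=182869/30000, spread=93859/583200
Step 7: max=5459074481/874800000, min=296936467/48600000, spread=4568723/34992000
Step 8: max=326708435629/52488000000, min=8929618889/1458000000, spread=8387449/83980800

Answer: 3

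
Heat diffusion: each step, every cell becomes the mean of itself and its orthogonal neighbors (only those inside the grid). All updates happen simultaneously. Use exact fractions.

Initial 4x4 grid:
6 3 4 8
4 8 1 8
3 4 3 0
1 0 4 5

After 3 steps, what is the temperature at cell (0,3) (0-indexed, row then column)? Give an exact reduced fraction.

Step 1: cell (0,3) = 20/3
Step 2: cell (0,3) = 179/36
Step 3: cell (0,3) = 5429/1080
Full grid after step 3:
  971/216 34379/7200 33187/7200 5429/1080
  30539/7200 12037/3000 13283/3000 30967/7200
  4567/1440 10219/3000 663/200 3047/800
  2893/1080 3763/1440 7261/2400 1129/360

Answer: 5429/1080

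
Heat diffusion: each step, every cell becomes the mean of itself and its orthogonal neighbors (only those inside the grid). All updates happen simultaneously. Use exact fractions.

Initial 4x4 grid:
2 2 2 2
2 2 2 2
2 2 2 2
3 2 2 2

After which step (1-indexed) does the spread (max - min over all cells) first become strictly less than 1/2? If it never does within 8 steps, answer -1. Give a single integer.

Step 1: max=7/3, min=2, spread=1/3
  -> spread < 1/2 first at step 1
Step 2: max=41/18, min=2, spread=5/18
Step 3: max=473/216, min=2, spread=41/216
Step 4: max=14003/6480, min=2, spread=1043/6480
Step 5: max=414353/194400, min=2, spread=25553/194400
Step 6: max=12335459/5832000, min=36079/18000, spread=645863/5832000
Step 7: max=367561691/174960000, min=240971/120000, spread=16225973/174960000
Step 8: max=10975077983/5248800000, min=108701/54000, spread=409340783/5248800000

Answer: 1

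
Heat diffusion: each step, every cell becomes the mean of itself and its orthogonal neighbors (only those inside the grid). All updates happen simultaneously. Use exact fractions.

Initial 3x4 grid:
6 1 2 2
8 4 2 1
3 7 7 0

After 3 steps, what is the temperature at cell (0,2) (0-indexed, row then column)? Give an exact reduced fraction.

Answer: 593/225

Derivation:
Step 1: cell (0,2) = 7/4
Step 2: cell (0,2) = 37/15
Step 3: cell (0,2) = 593/225
Full grid after step 3:
  1061/240 4451/1200 593/225 4477/2160
  7773/1600 4173/1000 9379/3000 33517/14400
  623/120 11077/2400 25651/7200 3101/1080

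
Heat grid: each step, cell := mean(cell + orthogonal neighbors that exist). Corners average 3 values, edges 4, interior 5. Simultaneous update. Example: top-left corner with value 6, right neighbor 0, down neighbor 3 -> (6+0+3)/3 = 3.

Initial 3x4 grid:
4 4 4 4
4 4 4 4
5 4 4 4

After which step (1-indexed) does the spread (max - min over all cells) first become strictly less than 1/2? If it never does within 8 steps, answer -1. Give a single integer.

Answer: 1

Derivation:
Step 1: max=13/3, min=4, spread=1/3
  -> spread < 1/2 first at step 1
Step 2: max=77/18, min=4, spread=5/18
Step 3: max=905/216, min=4, spread=41/216
Step 4: max=107897/25920, min=4, spread=4217/25920
Step 5: max=6429949/1555200, min=28879/7200, spread=38417/311040
Step 6: max=384448211/93312000, min=578597/144000, spread=1903471/18662400
Step 7: max=22995869089/5598720000, min=17395759/4320000, spread=18038617/223948800
Step 8: max=1376960982851/335923200000, min=1568126759/388800000, spread=883978523/13436928000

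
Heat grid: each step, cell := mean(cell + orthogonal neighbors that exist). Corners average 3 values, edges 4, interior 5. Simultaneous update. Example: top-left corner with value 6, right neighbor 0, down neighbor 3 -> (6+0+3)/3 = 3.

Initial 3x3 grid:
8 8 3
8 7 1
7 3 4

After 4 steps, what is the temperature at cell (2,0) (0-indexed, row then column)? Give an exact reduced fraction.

Answer: 253351/43200

Derivation:
Step 1: cell (2,0) = 6
Step 2: cell (2,0) = 25/4
Step 3: cell (2,0) = 4273/720
Step 4: cell (2,0) = 253351/43200
Full grid after step 4:
  34397/5400 275257/48000 221701/43200
  98169/16000 496703/90000 4129501/864000
  253351/43200 4482751/864000 150707/32400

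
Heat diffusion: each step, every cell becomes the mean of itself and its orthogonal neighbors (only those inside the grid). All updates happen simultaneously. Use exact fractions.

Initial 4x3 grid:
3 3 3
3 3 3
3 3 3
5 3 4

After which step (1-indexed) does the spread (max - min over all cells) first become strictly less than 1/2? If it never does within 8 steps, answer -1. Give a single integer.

Step 1: max=15/4, min=3, spread=3/4
Step 2: max=131/36, min=3, spread=23/36
Step 3: max=1493/432, min=3, spread=197/432
  -> spread < 1/2 first at step 3
Step 4: max=88561/25920, min=871/288, spread=10171/25920
Step 5: max=5221547/1555200, min=4579/1500, spread=2370199/7776000
Step 6: max=310696633/93312000, min=3982369/1296000, spread=4793213/18662400
Step 7: max=18484067267/5598720000, min=120336743/38880000, spread=46223051/223948800
Step 8: max=1102836948553/335923200000, min=1209524027/388800000, spread=2312327569/13436928000

Answer: 3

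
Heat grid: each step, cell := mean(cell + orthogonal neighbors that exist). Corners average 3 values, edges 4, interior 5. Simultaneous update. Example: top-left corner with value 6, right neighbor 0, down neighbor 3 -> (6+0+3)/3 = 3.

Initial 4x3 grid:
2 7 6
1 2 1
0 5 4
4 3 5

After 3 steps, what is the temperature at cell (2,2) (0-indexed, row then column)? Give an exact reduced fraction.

Answer: 217/60

Derivation:
Step 1: cell (2,2) = 15/4
Step 2: cell (2,2) = 69/20
Step 3: cell (2,2) = 217/60
Full grid after step 3:
  422/135 221/64 8377/2160
  3847/1440 82/25 2551/720
  4003/1440 229/75 217/60
  1547/540 1969/576 2591/720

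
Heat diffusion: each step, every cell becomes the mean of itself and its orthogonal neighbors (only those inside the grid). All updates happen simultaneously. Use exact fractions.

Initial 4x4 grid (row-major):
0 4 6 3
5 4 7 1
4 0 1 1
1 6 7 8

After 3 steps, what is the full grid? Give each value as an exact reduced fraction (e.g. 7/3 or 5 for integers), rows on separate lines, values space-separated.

After step 1:
  3 7/2 5 10/3
  13/4 4 19/5 3
  5/2 3 16/5 11/4
  11/3 7/2 11/2 16/3
After step 2:
  13/4 31/8 469/120 34/9
  51/16 351/100 19/5 773/240
  149/48 81/25 73/20 857/240
  29/9 47/12 263/60 163/36
After step 3:
  55/16 4363/1200 553/144 7853/2160
  7831/2400 1409/400 21707/6000 5173/1440
  22957/7200 4181/1200 22373/6000 5389/1440
  1475/432 6643/1800 1483/360 8987/2160

Answer: 55/16 4363/1200 553/144 7853/2160
7831/2400 1409/400 21707/6000 5173/1440
22957/7200 4181/1200 22373/6000 5389/1440
1475/432 6643/1800 1483/360 8987/2160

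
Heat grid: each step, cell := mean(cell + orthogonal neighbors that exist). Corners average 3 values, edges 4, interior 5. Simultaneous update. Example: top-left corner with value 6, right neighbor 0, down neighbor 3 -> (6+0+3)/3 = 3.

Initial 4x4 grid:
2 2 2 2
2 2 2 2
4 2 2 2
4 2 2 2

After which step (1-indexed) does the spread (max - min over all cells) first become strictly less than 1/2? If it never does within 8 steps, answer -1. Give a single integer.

Step 1: max=10/3, min=2, spread=4/3
Step 2: max=53/18, min=2, spread=17/18
Step 3: max=374/135, min=2, spread=104/135
Step 4: max=5332/2025, min=2, spread=1282/2025
Step 5: max=154801/60750, min=9079/4500, spread=64469/121500
Step 6: max=18079831/7290000, min=549529/270000, spread=810637/1822500
  -> spread < 1/2 first at step 6
Step 7: max=531681073/218700000, min=1110953/540000, spread=20436277/54675000
Step 8: max=15691353403/6561000000, min=100968241/48600000, spread=515160217/1640250000

Answer: 6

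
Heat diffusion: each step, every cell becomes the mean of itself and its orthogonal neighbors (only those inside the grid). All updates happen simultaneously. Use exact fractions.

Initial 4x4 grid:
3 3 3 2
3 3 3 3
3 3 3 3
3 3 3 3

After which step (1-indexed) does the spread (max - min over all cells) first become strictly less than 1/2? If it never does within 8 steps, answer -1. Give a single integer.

Answer: 1

Derivation:
Step 1: max=3, min=8/3, spread=1/3
  -> spread < 1/2 first at step 1
Step 2: max=3, min=49/18, spread=5/18
Step 3: max=3, min=607/216, spread=41/216
Step 4: max=3, min=18397/6480, spread=1043/6480
Step 5: max=3, min=557647/194400, spread=25553/194400
Step 6: max=53921/18000, min=16824541/5832000, spread=645863/5832000
Step 7: max=359029/120000, min=507238309/174960000, spread=16225973/174960000
Step 8: max=161299/54000, min=15268922017/5248800000, spread=409340783/5248800000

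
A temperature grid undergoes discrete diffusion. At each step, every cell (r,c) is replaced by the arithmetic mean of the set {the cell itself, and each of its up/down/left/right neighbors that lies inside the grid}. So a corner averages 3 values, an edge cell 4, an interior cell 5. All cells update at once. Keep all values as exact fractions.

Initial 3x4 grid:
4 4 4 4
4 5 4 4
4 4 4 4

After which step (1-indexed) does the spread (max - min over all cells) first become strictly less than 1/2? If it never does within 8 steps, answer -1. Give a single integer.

Answer: 1

Derivation:
Step 1: max=17/4, min=4, spread=1/4
  -> spread < 1/2 first at step 1
Step 2: max=423/100, min=4, spread=23/100
Step 3: max=20011/4800, min=1613/400, spread=131/960
Step 4: max=179351/43200, min=29191/7200, spread=841/8640
Step 5: max=71662051/17280000, min=5853373/1440000, spread=56863/691200
Step 6: max=643614341/155520000, min=52829543/12960000, spread=386393/6220800
Step 7: max=257225723131/62208000000, min=21156358813/5184000000, spread=26795339/497664000
Step 8: max=15413735714129/3732480000000, min=1271246149667/311040000000, spread=254051069/5971968000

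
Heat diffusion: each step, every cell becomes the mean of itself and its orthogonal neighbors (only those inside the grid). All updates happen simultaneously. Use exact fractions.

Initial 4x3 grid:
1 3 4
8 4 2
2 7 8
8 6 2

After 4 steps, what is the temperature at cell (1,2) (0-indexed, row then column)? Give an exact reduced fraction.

Answer: 315593/72000

Derivation:
Step 1: cell (1,2) = 9/2
Step 2: cell (1,2) = 341/80
Step 3: cell (1,2) = 10229/2400
Step 4: cell (1,2) = 315593/72000
Full grid after step 4:
  43927/10800 144469/36000 9481/2400
  40871/9000 88003/20000 315593/72000
  273191/54000 1818029/360000 1055639/216000
  700249/129600 4590421/864000 678199/129600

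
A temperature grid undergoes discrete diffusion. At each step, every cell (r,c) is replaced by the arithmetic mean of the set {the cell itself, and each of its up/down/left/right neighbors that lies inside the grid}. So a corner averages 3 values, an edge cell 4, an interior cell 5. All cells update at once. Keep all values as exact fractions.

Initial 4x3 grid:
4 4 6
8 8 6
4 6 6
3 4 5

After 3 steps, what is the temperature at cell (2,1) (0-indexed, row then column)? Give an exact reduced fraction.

Answer: 811/150

Derivation:
Step 1: cell (2,1) = 28/5
Step 2: cell (2,1) = 11/2
Step 3: cell (2,1) = 811/150
Full grid after step 3:
  12239/2160 8291/1440 12539/2160
  1619/288 1733/300 1691/288
  1501/288 811/150 535/96
  10291/2160 7109/1440 413/80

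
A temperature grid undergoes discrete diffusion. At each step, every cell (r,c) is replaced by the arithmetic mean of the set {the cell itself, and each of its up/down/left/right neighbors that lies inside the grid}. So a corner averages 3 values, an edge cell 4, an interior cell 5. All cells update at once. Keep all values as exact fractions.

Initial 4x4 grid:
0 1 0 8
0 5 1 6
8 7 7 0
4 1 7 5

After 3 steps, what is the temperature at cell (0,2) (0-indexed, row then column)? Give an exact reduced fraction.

Answer: 1079/360

Derivation:
Step 1: cell (0,2) = 5/2
Step 2: cell (0,2) = 187/60
Step 3: cell (0,2) = 1079/360
Full grid after step 3:
  1127/540 4493/1800 1079/360 7873/2160
  2779/900 238/75 4511/1200 1111/288
  919/225 26297/6000 2127/500 10501/2400
  10091/2160 33353/7200 11171/2400 22/5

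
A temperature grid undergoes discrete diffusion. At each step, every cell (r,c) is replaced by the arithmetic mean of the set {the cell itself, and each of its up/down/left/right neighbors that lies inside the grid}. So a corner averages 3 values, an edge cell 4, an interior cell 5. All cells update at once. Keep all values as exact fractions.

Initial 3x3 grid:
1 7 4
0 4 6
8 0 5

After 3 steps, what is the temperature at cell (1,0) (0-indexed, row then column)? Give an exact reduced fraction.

Answer: 49033/14400

Derivation:
Step 1: cell (1,0) = 13/4
Step 2: cell (1,0) = 719/240
Step 3: cell (1,0) = 49033/14400
Full grid after step 3:
  7369/2160 14377/3600 9439/2160
  49033/14400 22471/6000 62383/14400
  3557/1080 54133/14400 544/135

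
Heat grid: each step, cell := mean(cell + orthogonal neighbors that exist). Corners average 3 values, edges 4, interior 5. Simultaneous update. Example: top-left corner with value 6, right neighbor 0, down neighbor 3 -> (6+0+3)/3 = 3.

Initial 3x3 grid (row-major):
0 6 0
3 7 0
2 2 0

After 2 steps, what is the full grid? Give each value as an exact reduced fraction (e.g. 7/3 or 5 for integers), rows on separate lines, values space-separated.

Answer: 37/12 237/80 7/3
179/60 287/100 481/240
97/36 187/80 31/18

Derivation:
After step 1:
  3 13/4 2
  3 18/5 7/4
  7/3 11/4 2/3
After step 2:
  37/12 237/80 7/3
  179/60 287/100 481/240
  97/36 187/80 31/18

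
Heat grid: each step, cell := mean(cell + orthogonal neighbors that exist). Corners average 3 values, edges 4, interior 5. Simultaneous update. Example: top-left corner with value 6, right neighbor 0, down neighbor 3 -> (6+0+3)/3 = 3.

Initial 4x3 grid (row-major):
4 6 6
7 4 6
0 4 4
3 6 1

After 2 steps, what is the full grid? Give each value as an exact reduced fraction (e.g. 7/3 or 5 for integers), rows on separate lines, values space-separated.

Answer: 173/36 331/60 16/3
1099/240 91/20 403/80
277/80 79/20 961/240
10/3 413/120 131/36

Derivation:
After step 1:
  17/3 5 6
  15/4 27/5 5
  7/2 18/5 15/4
  3 7/2 11/3
After step 2:
  173/36 331/60 16/3
  1099/240 91/20 403/80
  277/80 79/20 961/240
  10/3 413/120 131/36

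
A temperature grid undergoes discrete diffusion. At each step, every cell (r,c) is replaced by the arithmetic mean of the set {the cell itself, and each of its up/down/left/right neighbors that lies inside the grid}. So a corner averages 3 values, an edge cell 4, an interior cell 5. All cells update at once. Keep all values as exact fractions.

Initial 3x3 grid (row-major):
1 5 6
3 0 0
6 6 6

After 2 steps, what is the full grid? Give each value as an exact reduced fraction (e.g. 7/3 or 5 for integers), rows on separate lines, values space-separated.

After step 1:
  3 3 11/3
  5/2 14/5 3
  5 9/2 4
After step 2:
  17/6 187/60 29/9
  133/40 79/25 101/30
  4 163/40 23/6

Answer: 17/6 187/60 29/9
133/40 79/25 101/30
4 163/40 23/6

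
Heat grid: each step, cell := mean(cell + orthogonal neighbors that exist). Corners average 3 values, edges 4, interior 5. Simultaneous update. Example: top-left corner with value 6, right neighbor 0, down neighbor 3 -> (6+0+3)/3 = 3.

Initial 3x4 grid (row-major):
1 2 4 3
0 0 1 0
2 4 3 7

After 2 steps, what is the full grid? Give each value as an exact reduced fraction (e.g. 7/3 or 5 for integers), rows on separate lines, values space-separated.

Answer: 7/6 133/80 491/240 91/36
103/80 31/20 12/5 601/240
5/3 47/20 41/15 59/18

Derivation:
After step 1:
  1 7/4 5/2 7/3
  3/4 7/5 8/5 11/4
  2 9/4 15/4 10/3
After step 2:
  7/6 133/80 491/240 91/36
  103/80 31/20 12/5 601/240
  5/3 47/20 41/15 59/18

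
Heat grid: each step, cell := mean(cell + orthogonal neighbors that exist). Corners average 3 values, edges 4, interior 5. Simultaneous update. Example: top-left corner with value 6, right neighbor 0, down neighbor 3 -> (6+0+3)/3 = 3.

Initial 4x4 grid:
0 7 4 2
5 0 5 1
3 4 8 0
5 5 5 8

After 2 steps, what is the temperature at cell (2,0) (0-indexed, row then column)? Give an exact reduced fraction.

Answer: 175/48

Derivation:
Step 1: cell (2,0) = 17/4
Step 2: cell (2,0) = 175/48
Full grid after step 2:
  35/12 309/80 791/240 53/18
  289/80 331/100 187/50 731/240
  175/48 108/25 91/20 899/240
  40/9 235/48 1199/240 181/36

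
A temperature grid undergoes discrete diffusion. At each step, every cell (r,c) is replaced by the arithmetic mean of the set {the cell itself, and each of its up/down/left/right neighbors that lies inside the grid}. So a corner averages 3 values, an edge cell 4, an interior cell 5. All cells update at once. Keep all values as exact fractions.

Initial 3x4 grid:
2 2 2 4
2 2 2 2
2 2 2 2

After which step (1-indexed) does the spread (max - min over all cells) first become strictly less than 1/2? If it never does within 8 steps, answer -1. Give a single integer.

Answer: 3

Derivation:
Step 1: max=8/3, min=2, spread=2/3
Step 2: max=23/9, min=2, spread=5/9
Step 3: max=257/108, min=2, spread=41/108
  -> spread < 1/2 first at step 3
Step 4: max=30137/12960, min=2, spread=4217/12960
Step 5: max=1764349/777600, min=7279/3600, spread=38417/155520
Step 6: max=104512211/46656000, min=146597/72000, spread=1903471/9331200
Step 7: max=6199709089/2799360000, min=4435759/2160000, spread=18038617/111974400
Step 8: max=369191382851/167961600000, min=401726759/194400000, spread=883978523/6718464000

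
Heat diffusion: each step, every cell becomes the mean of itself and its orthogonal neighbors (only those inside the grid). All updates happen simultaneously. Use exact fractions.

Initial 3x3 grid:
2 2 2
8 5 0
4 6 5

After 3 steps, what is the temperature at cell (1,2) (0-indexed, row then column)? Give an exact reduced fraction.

Answer: 331/100

Derivation:
Step 1: cell (1,2) = 3
Step 2: cell (1,2) = 61/20
Step 3: cell (1,2) = 331/100
Full grid after step 3:
  1397/360 47539/14400 6107/2160
  21313/4800 3903/1000 331/100
  3529/720 1001/225 1049/270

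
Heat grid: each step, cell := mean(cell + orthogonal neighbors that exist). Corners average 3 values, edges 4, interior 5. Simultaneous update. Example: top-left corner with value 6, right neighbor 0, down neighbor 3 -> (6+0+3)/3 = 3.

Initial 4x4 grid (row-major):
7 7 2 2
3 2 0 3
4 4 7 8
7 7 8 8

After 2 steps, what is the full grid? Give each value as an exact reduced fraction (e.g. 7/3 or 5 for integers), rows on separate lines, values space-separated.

Answer: 85/18 967/240 743/240 25/9
521/120 193/50 87/25 893/240
193/40 122/25 27/5 463/80
17/3 31/5 137/20 22/3

Derivation:
After step 1:
  17/3 9/2 11/4 7/3
  4 16/5 14/5 13/4
  9/2 24/5 27/5 13/2
  6 13/2 15/2 8
After step 2:
  85/18 967/240 743/240 25/9
  521/120 193/50 87/25 893/240
  193/40 122/25 27/5 463/80
  17/3 31/5 137/20 22/3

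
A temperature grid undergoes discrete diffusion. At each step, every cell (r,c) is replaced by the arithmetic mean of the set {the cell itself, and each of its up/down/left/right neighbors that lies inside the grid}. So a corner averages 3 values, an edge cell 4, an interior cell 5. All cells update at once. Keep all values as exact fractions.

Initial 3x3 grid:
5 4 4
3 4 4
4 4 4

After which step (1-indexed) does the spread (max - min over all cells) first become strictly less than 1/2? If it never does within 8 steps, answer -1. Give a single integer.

Answer: 2

Derivation:
Step 1: max=17/4, min=11/3, spread=7/12
Step 2: max=49/12, min=58/15, spread=13/60
  -> spread < 1/2 first at step 2
Step 3: max=19427/4800, min=523/135, spread=7483/43200
Step 4: max=173857/43200, min=423779/108000, spread=21727/216000
Step 5: max=23042681/5760000, min=3820289/972000, spread=10906147/155520000
Step 6: max=621374713/155520000, min=460359941/116640000, spread=36295/746496
Step 7: max=37192562411/9331200000, min=6913884163/1749600000, spread=305773/8957952
Step 8: max=2229426305617/559872000000, min=1662007420619/419904000000, spread=2575951/107495424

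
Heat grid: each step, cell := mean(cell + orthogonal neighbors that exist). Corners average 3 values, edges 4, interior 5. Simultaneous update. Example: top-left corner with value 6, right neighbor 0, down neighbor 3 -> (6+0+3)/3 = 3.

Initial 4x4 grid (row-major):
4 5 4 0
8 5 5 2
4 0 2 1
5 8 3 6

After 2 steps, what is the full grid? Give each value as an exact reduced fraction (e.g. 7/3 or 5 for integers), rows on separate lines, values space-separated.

After step 1:
  17/3 9/2 7/2 2
  21/4 23/5 18/5 2
  17/4 19/5 11/5 11/4
  17/3 4 19/4 10/3
After step 2:
  185/36 137/30 17/5 5/2
  593/120 87/20 159/50 207/80
  569/120 377/100 171/50 617/240
  167/36 1093/240 857/240 65/18

Answer: 185/36 137/30 17/5 5/2
593/120 87/20 159/50 207/80
569/120 377/100 171/50 617/240
167/36 1093/240 857/240 65/18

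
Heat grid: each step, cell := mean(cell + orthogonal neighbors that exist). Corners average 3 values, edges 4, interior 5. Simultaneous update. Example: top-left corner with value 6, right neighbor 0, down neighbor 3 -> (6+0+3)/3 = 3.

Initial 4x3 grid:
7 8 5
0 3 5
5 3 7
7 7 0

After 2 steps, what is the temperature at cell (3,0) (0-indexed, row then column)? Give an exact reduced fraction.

Answer: 43/9

Derivation:
Step 1: cell (3,0) = 19/3
Step 2: cell (3,0) = 43/9
Full grid after step 2:
  29/6 411/80 67/12
  163/40 233/50 371/80
  113/24 411/100 221/48
  43/9 81/16 38/9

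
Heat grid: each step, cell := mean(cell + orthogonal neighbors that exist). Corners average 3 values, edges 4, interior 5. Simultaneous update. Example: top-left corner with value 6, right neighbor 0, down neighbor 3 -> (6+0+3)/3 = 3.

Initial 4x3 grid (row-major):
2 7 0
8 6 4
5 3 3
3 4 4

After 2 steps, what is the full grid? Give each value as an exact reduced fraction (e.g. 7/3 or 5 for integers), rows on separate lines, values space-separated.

After step 1:
  17/3 15/4 11/3
  21/4 28/5 13/4
  19/4 21/5 7/2
  4 7/2 11/3
After step 2:
  44/9 1121/240 32/9
  319/60 441/100 961/240
  91/20 431/100 877/240
  49/12 461/120 32/9

Answer: 44/9 1121/240 32/9
319/60 441/100 961/240
91/20 431/100 877/240
49/12 461/120 32/9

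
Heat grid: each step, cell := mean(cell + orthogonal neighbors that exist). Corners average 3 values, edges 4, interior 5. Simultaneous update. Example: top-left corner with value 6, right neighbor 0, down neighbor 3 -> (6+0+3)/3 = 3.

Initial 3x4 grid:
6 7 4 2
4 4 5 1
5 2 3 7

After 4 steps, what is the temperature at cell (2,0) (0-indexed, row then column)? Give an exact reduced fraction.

Answer: 547511/129600

Derivation:
Step 1: cell (2,0) = 11/3
Step 2: cell (2,0) = 143/36
Step 3: cell (2,0) = 4517/1080
Step 4: cell (2,0) = 547511/129600
Full grid after step 4:
  606011/129600 971041/216000 868241/216000 490591/129600
  3888749/864000 1531771/360000 159219/40000 1059583/288000
  547511/129600 887041/216000 828241/216000 484691/129600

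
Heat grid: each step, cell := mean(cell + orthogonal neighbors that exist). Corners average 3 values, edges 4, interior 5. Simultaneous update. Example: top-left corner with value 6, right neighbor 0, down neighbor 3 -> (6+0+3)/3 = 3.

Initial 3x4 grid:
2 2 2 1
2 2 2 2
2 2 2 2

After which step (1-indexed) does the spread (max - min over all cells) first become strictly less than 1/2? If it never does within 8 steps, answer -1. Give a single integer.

Step 1: max=2, min=5/3, spread=1/3
  -> spread < 1/2 first at step 1
Step 2: max=2, min=31/18, spread=5/18
Step 3: max=2, min=391/216, spread=41/216
Step 4: max=2, min=47623/25920, spread=4217/25920
Step 5: max=14321/7200, min=2901251/1555200, spread=38417/311040
Step 6: max=285403/144000, min=175423789/93312000, spread=1903471/18662400
Step 7: max=8524241/4320000, min=10596450911/5598720000, spread=18038617/223948800
Step 8: max=764673241/388800000, min=638578217149/335923200000, spread=883978523/13436928000

Answer: 1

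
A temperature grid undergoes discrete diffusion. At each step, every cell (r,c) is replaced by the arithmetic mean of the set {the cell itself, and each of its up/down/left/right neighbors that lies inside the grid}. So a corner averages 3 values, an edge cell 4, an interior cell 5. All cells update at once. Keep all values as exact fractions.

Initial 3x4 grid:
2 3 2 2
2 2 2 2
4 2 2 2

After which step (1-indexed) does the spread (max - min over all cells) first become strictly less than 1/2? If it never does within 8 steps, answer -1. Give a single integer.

Step 1: max=8/3, min=2, spread=2/3
Step 2: max=23/9, min=2, spread=5/9
Step 3: max=659/270, min=49/24, spread=431/1080
  -> spread < 1/2 first at step 3
Step 4: max=155017/64800, min=18631/9000, spread=104369/324000
Step 5: max=9148373/3888000, min=282641/135000, spread=5041561/19440000
Step 6: max=542777527/233280000, min=68495701/32400000, spread=248042399/1166400000
Step 7: max=32274741293/13996800000, min=2071204267/972000000, spread=12246999241/69984000000
Step 8: max=1923087899287/839808000000, min=250228679731/116640000000, spread=607207026119/4199040000000

Answer: 3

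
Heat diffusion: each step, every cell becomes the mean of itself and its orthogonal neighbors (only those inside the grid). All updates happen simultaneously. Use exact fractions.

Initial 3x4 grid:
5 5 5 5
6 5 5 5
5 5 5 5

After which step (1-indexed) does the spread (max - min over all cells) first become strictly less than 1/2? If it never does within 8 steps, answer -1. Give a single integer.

Step 1: max=16/3, min=5, spread=1/3
  -> spread < 1/2 first at step 1
Step 2: max=1267/240, min=5, spread=67/240
Step 3: max=11237/2160, min=5, spread=437/2160
Step 4: max=4477531/864000, min=5009/1000, spread=29951/172800
Step 5: max=40095821/7776000, min=16954/3375, spread=206761/1555200
Step 6: max=16008195571/3110400000, min=27165671/5400000, spread=14430763/124416000
Step 7: max=958227741689/186624000000, min=2177652727/432000000, spread=139854109/1492992000
Step 8: max=57409671890251/11197440000000, min=196251228977/38880000000, spread=7114543559/89579520000

Answer: 1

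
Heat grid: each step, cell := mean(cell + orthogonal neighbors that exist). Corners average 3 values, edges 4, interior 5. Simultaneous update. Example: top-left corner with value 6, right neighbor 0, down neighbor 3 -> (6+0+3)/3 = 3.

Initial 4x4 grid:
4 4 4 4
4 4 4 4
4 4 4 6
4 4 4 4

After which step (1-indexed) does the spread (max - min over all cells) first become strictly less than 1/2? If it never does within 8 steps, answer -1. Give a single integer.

Step 1: max=14/3, min=4, spread=2/3
Step 2: max=271/60, min=4, spread=31/60
Step 3: max=2371/540, min=4, spread=211/540
  -> spread < 1/2 first at step 3
Step 4: max=232843/54000, min=4, spread=16843/54000
Step 5: max=2082643/486000, min=18079/4500, spread=130111/486000
Step 6: max=61962367/14580000, min=1087159/270000, spread=3255781/14580000
Step 7: max=1849953691/437400000, min=1091107/270000, spread=82360351/437400000
Step 8: max=55239316891/13122000000, min=196906441/48600000, spread=2074577821/13122000000

Answer: 3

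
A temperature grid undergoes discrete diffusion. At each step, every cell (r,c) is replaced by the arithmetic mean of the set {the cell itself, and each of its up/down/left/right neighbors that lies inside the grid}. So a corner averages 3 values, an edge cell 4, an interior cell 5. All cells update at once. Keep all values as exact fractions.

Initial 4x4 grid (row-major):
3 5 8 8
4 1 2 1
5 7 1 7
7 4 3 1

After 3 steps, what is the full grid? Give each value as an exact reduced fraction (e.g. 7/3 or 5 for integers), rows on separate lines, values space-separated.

After step 1:
  4 17/4 23/4 17/3
  13/4 19/5 13/5 9/2
  23/4 18/5 4 5/2
  16/3 21/4 9/4 11/3
After step 2:
  23/6 89/20 137/30 191/36
  21/5 7/2 413/100 229/60
  269/60 112/25 299/100 11/3
  49/9 493/120 91/24 101/36
After step 3:
  749/180 327/80 16607/3600 616/135
  961/240 519/125 5701/1500 15227/3600
  16747/3600 11737/3000 2287/600 11951/3600
  5053/1080 8021/1800 6163/1800 739/216

Answer: 749/180 327/80 16607/3600 616/135
961/240 519/125 5701/1500 15227/3600
16747/3600 11737/3000 2287/600 11951/3600
5053/1080 8021/1800 6163/1800 739/216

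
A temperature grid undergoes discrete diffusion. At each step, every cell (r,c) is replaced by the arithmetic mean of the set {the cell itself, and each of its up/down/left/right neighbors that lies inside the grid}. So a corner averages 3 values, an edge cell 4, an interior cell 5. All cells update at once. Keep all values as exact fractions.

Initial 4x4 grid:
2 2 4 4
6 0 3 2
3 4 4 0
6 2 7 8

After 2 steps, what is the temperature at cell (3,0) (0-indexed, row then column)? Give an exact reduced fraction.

Step 1: cell (3,0) = 11/3
Step 2: cell (3,0) = 79/18
Full grid after step 2:
  97/36 139/48 671/240 53/18
  83/24 259/100 147/50 701/240
  413/120 187/50 351/100 287/80
  79/18 61/15 93/20 55/12

Answer: 79/18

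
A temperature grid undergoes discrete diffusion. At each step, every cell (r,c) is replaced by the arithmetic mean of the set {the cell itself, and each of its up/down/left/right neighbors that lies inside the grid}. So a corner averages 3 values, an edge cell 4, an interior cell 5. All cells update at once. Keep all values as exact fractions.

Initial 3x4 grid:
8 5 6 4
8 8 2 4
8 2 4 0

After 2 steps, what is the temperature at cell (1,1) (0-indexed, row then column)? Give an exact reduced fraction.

Answer: 601/100

Derivation:
Step 1: cell (1,1) = 5
Step 2: cell (1,1) = 601/100
Full grid after step 2:
  29/4 23/4 307/60 137/36
  13/2 601/100 371/100 439/120
  13/2 37/8 449/120 43/18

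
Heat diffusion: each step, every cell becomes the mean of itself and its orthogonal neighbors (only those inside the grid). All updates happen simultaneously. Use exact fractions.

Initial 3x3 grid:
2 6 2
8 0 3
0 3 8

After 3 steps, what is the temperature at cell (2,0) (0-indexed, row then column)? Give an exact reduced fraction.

Answer: 1529/432

Derivation:
Step 1: cell (2,0) = 11/3
Step 2: cell (2,0) = 107/36
Step 3: cell (2,0) = 1529/432
Full grid after step 3:
  403/108 323/96 1571/432
  319/96 221/60 1957/576
  1529/432 1915/576 101/27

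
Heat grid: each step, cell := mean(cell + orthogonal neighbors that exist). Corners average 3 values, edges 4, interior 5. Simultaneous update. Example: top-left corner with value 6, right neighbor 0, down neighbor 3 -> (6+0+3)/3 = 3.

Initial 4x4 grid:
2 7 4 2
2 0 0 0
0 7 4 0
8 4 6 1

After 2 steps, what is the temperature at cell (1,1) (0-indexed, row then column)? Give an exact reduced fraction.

Answer: 241/100

Derivation:
Step 1: cell (1,1) = 16/5
Step 2: cell (1,1) = 241/100
Full grid after step 2:
  95/36 401/120 101/40 23/12
  727/240 241/100 239/100 107/80
  49/16 201/50 13/5 449/240
  29/6 17/4 59/15 22/9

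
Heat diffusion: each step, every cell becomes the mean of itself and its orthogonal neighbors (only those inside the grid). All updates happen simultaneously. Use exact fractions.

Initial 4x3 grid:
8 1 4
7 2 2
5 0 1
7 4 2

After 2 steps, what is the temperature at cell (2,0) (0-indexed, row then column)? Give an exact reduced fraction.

Answer: 1079/240

Derivation:
Step 1: cell (2,0) = 19/4
Step 2: cell (2,0) = 1079/240
Full grid after step 2:
  175/36 829/240 25/9
  1079/240 163/50 247/120
  1079/240 281/100 247/120
  40/9 799/240 41/18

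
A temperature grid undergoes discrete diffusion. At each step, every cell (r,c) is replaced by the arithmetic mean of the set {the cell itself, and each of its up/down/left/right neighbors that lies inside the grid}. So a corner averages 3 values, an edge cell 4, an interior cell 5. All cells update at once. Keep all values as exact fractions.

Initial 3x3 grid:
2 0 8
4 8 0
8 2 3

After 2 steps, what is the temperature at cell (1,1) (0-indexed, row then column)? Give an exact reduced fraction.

Step 1: cell (1,1) = 14/5
Step 2: cell (1,1) = 114/25
Full grid after step 2:
  4 359/120 143/36
  449/120 114/25 713/240
  185/36 863/240 35/9

Answer: 114/25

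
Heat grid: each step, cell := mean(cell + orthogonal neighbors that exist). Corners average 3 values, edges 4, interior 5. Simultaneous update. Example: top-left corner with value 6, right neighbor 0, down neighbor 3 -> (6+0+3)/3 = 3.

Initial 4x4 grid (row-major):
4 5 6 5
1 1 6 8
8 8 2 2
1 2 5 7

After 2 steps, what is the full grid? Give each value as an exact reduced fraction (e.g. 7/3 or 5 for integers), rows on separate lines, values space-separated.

Answer: 65/18 511/120 613/120 205/36
233/60 41/10 483/100 157/30
119/30 43/10 443/100 289/60
73/18 119/30 259/60 161/36

Derivation:
After step 1:
  10/3 4 11/2 19/3
  7/2 21/5 23/5 21/4
  9/2 21/5 23/5 19/4
  11/3 4 4 14/3
After step 2:
  65/18 511/120 613/120 205/36
  233/60 41/10 483/100 157/30
  119/30 43/10 443/100 289/60
  73/18 119/30 259/60 161/36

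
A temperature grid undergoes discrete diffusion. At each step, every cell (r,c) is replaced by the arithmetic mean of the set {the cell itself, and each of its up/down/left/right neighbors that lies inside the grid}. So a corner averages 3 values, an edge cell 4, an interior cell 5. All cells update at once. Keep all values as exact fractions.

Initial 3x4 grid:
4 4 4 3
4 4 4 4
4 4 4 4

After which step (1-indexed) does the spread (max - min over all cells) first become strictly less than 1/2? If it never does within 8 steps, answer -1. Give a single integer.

Answer: 1

Derivation:
Step 1: max=4, min=11/3, spread=1/3
  -> spread < 1/2 first at step 1
Step 2: max=4, min=67/18, spread=5/18
Step 3: max=4, min=823/216, spread=41/216
Step 4: max=4, min=99463/25920, spread=4217/25920
Step 5: max=28721/7200, min=6011651/1555200, spread=38417/311040
Step 6: max=573403/144000, min=362047789/93312000, spread=1903471/18662400
Step 7: max=17164241/4320000, min=21793890911/5598720000, spread=18038617/223948800
Step 8: max=1542273241/388800000, min=1310424617149/335923200000, spread=883978523/13436928000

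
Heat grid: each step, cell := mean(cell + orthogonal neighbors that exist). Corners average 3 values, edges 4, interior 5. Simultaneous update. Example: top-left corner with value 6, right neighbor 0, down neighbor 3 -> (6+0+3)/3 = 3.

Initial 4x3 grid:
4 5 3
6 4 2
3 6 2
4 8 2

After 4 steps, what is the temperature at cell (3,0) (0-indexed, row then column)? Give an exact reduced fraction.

Answer: 49967/10800

Derivation:
Step 1: cell (3,0) = 5
Step 2: cell (3,0) = 59/12
Step 3: cell (3,0) = 853/180
Step 4: cell (3,0) = 49967/10800
Full grid after step 4:
  46387/10800 439147/108000 243797/64800
  17671/4000 736727/180000 824609/216000
  162839/36000 85603/20000 284303/72000
  49967/10800 316273/72000 29803/7200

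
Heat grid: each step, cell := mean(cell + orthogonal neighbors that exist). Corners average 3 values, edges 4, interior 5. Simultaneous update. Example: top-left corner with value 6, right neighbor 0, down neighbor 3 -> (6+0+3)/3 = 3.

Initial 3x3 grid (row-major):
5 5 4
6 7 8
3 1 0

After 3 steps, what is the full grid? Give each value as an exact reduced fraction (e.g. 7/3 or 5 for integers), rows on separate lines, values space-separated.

Answer: 5587/1080 8237/1600 2761/540
66833/14400 3487/750 65183/14400
2201/540 56083/14400 473/120

Derivation:
After step 1:
  16/3 21/4 17/3
  21/4 27/5 19/4
  10/3 11/4 3
After step 2:
  95/18 433/80 47/9
  1159/240 117/25 1129/240
  34/9 869/240 7/2
After step 3:
  5587/1080 8237/1600 2761/540
  66833/14400 3487/750 65183/14400
  2201/540 56083/14400 473/120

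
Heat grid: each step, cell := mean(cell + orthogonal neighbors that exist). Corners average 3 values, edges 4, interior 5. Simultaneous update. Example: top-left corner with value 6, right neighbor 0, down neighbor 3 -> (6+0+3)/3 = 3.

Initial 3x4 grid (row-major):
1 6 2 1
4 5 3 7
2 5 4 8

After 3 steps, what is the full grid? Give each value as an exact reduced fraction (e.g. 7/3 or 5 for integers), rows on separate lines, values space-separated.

After step 1:
  11/3 7/2 3 10/3
  3 23/5 21/5 19/4
  11/3 4 5 19/3
After step 2:
  61/18 443/120 421/120 133/36
  56/15 193/50 431/100 1117/240
  32/9 259/60 293/60 193/36
After step 3:
  3893/1080 3251/900 3421/900 8537/2160
  3271/900 11947/3000 25459/6000 64871/14400
  2089/540 7477/1800 2123/450 10727/2160

Answer: 3893/1080 3251/900 3421/900 8537/2160
3271/900 11947/3000 25459/6000 64871/14400
2089/540 7477/1800 2123/450 10727/2160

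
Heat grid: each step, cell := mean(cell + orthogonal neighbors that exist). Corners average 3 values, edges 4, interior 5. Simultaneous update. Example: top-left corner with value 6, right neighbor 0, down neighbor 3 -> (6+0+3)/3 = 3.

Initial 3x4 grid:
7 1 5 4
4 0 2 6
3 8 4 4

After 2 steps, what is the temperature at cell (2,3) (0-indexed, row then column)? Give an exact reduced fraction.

Answer: 79/18

Derivation:
Step 1: cell (2,3) = 14/3
Step 2: cell (2,3) = 79/18
Full grid after step 2:
  43/12 53/16 293/80 4
  31/8 169/50 179/50 64/15
  49/12 65/16 979/240 79/18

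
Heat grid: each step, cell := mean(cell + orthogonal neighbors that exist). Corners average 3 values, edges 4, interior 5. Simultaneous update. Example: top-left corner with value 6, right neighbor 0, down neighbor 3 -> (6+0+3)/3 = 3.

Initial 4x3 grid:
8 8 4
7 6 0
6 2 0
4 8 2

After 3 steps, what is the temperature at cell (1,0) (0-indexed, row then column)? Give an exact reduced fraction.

Answer: 4201/720

Derivation:
Step 1: cell (1,0) = 27/4
Step 2: cell (1,0) = 713/120
Step 3: cell (1,0) = 4201/720
Full grid after step 3:
  3349/540 7901/1440 87/20
  4201/720 2803/600 907/240
  241/48 257/60 445/144
  593/120 1429/360 3607/1080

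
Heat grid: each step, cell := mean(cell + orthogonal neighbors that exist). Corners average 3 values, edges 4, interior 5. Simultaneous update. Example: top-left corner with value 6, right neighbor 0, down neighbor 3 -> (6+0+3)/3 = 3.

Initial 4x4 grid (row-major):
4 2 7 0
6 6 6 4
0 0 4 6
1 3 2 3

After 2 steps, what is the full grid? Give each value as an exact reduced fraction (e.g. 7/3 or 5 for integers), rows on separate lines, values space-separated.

Answer: 17/4 33/8 527/120 137/36
55/16 83/20 83/20 1039/240
581/240 269/100 377/100 931/240
55/36 253/120 353/120 131/36

Derivation:
After step 1:
  4 19/4 15/4 11/3
  4 4 27/5 4
  7/4 13/5 18/5 17/4
  4/3 3/2 3 11/3
After step 2:
  17/4 33/8 527/120 137/36
  55/16 83/20 83/20 1039/240
  581/240 269/100 377/100 931/240
  55/36 253/120 353/120 131/36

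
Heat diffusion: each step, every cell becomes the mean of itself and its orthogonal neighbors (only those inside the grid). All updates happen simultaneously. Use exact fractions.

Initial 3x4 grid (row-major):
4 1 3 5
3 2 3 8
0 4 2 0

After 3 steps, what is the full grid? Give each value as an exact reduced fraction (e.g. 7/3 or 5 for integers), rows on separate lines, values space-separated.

After step 1:
  8/3 5/2 3 16/3
  9/4 13/5 18/5 4
  7/3 2 9/4 10/3
After step 2:
  89/36 323/120 433/120 37/9
  197/80 259/100 309/100 61/15
  79/36 551/240 671/240 115/36
After step 3:
  5491/2160 5113/1800 12151/3600 4243/1080
  11663/4800 1313/500 19381/6000 1627/450
  2503/1080 17777/7200 20477/7200 7241/2160

Answer: 5491/2160 5113/1800 12151/3600 4243/1080
11663/4800 1313/500 19381/6000 1627/450
2503/1080 17777/7200 20477/7200 7241/2160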